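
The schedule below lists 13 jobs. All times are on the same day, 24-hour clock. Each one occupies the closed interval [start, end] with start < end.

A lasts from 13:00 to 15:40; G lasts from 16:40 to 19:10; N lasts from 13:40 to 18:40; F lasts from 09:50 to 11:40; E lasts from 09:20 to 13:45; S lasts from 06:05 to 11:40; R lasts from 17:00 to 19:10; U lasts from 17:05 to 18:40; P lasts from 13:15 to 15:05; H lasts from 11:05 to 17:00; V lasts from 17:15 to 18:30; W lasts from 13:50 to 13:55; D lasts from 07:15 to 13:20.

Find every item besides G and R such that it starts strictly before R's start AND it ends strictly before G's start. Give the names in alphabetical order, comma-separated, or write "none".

A, D, E, F, P, S, W

Conditions: its start is strictly before R's start (X.start < 17:00) AND its end is strictly before G's start (X.end < 16:40).
A: start 13:00 < 17:00? ✓; end 15:40 < 16:40? ✓ → yes.
D: start 07:15 < 17:00? ✓; end 13:20 < 16:40? ✓ → yes.
E: start 09:20 < 17:00? ✓; end 13:45 < 16:40? ✓ → yes.
F: start 09:50 < 17:00? ✓; end 11:40 < 16:40? ✓ → yes.
H: start 11:05 < 17:00? ✓; end 17:00 < 16:40? ✗ → no.
N: start 13:40 < 17:00? ✓; end 18:40 < 16:40? ✗ → no.
P: start 13:15 < 17:00? ✓; end 15:05 < 16:40? ✓ → yes.
S: start 06:05 < 17:00? ✓; end 11:40 < 16:40? ✓ → yes.
U: start 17:05 < 17:00? ✗; end 18:40 < 16:40? ✗ → no.
V: start 17:15 < 17:00? ✗; end 18:30 < 16:40? ✗ → no.
W: start 13:50 < 17:00? ✓; end 13:55 < 16:40? ✓ → yes.
Result: A, D, E, F, P, S, W.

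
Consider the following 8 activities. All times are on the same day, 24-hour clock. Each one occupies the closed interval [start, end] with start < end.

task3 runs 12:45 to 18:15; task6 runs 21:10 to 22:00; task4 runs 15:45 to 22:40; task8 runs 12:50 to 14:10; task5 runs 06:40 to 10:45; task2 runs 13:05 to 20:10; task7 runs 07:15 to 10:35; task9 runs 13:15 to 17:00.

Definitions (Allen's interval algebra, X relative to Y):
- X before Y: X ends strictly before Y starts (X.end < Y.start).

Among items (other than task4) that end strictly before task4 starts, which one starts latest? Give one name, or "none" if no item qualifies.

Target task4 = [15:45, 22:40].
task2 [13:05, 20:10] → overlaps → excluded.
task3 [12:45, 18:15] → overlaps → excluded.
task5 [06:40, 10:45] → before → candidate.
task6 [21:10, 22:00] → during → excluded.
task7 [07:15, 10:35] → before → candidate.
task8 [12:50, 14:10] → before → candidate.
task9 [13:15, 17:00] → overlaps → excluded.
Among candidates, latest start is 12:50 → task8.

task8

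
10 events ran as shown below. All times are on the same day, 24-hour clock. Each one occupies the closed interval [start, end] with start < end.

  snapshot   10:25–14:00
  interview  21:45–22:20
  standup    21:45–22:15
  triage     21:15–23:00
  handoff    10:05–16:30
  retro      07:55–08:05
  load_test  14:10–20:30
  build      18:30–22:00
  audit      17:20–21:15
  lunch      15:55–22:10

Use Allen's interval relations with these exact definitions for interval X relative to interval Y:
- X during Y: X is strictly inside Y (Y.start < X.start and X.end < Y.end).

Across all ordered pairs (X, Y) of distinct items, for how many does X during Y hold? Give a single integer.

Checking all 90 ordered pairs for relation 'during'; matching pairs in alphabetical order:
(audit, lunch): audit during lunch ✓
(build, lunch): build during lunch ✓
(interview, triage): interview during triage ✓
(snapshot, handoff): snapshot during handoff ✓
(standup, triage): standup during triage ✓
Count: 5.

5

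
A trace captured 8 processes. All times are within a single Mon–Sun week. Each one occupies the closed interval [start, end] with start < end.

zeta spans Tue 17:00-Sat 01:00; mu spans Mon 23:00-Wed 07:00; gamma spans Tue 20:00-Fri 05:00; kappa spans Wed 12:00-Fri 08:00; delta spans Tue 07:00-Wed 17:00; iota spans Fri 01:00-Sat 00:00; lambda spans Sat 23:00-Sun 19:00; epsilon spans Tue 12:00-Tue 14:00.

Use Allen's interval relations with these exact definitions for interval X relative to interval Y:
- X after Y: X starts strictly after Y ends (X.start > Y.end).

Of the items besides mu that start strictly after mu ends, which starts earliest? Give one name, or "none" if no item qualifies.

kappa

Target mu = [Mon 23:00, Wed 07:00].
delta [Tue 07:00, Wed 17:00] → overlapped-by → excluded.
epsilon [Tue 12:00, Tue 14:00] → during → excluded.
gamma [Tue 20:00, Fri 05:00] → overlapped-by → excluded.
iota [Fri 01:00, Sat 00:00] → after → candidate.
kappa [Wed 12:00, Fri 08:00] → after → candidate.
lambda [Sat 23:00, Sun 19:00] → after → candidate.
zeta [Tue 17:00, Sat 01:00] → overlapped-by → excluded.
Among candidates, earliest start is Wed 12:00 → kappa.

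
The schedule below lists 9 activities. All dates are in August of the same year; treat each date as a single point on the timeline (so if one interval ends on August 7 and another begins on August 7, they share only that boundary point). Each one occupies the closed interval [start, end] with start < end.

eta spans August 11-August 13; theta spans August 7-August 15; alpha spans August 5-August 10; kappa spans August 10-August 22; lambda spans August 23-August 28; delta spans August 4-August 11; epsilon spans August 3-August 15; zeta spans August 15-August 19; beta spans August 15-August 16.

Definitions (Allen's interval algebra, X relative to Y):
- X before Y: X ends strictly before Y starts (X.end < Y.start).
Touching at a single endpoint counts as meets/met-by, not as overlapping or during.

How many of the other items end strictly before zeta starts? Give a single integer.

3

Target zeta = [August 15, August 19].
alpha [August 5, August 10] → before → counts.
beta [August 15, August 16] → starts → no.
delta [August 4, August 11] → before → counts.
epsilon [August 3, August 15] → meets → no.
eta [August 11, August 13] → before → counts.
kappa [August 10, August 22] → contains → no.
lambda [August 23, August 28] → after → no.
theta [August 7, August 15] → meets → no.
Total: 3.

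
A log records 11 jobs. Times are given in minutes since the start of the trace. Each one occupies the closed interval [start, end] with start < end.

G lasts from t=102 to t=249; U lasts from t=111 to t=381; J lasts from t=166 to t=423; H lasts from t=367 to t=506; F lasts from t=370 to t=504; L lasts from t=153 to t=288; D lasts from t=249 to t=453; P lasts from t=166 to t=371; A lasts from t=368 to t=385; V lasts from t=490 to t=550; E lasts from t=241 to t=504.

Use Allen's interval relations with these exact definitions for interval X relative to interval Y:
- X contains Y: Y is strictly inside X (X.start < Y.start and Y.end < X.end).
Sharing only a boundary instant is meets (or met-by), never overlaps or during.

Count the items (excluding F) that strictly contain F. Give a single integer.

Target F = [t=370, t=504].
A [t=368, t=385] → overlaps → no.
D [t=249, t=453] → overlaps → no.
E [t=241, t=504] → finished-by → no.
G [t=102, t=249] → before → no.
H [t=367, t=506] → contains → counts.
J [t=166, t=423] → overlaps → no.
L [t=153, t=288] → before → no.
P [t=166, t=371] → overlaps → no.
U [t=111, t=381] → overlaps → no.
V [t=490, t=550] → overlapped-by → no.
Total: 1.

1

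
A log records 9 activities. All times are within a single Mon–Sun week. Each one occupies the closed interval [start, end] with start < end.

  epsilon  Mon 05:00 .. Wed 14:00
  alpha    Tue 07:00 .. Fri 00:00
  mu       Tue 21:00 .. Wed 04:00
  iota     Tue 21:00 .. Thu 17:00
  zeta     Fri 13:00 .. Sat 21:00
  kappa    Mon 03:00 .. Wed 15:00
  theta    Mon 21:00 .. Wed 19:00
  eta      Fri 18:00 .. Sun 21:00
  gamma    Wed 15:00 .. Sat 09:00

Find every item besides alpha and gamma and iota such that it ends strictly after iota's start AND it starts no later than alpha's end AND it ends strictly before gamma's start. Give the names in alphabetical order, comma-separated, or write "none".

epsilon, mu

Conditions: its end is strictly after iota's start (X.end > Tue 21:00) AND its start is no later than alpha's end (X.start <= Fri 00:00) AND its end is strictly before gamma's start (X.end < Wed 15:00).
epsilon: end Wed 14:00 > Tue 21:00? ✓; start Mon 05:00 <= Fri 00:00? ✓; end Wed 14:00 < Wed 15:00? ✓ → yes.
eta: end Sun 21:00 > Tue 21:00? ✓; start Fri 18:00 <= Fri 00:00? ✗; end Sun 21:00 < Wed 15:00? ✗ → no.
kappa: end Wed 15:00 > Tue 21:00? ✓; start Mon 03:00 <= Fri 00:00? ✓; end Wed 15:00 < Wed 15:00? ✗ → no.
mu: end Wed 04:00 > Tue 21:00? ✓; start Tue 21:00 <= Fri 00:00? ✓; end Wed 04:00 < Wed 15:00? ✓ → yes.
theta: end Wed 19:00 > Tue 21:00? ✓; start Mon 21:00 <= Fri 00:00? ✓; end Wed 19:00 < Wed 15:00? ✗ → no.
zeta: end Sat 21:00 > Tue 21:00? ✓; start Fri 13:00 <= Fri 00:00? ✗; end Sat 21:00 < Wed 15:00? ✗ → no.
Result: epsilon, mu.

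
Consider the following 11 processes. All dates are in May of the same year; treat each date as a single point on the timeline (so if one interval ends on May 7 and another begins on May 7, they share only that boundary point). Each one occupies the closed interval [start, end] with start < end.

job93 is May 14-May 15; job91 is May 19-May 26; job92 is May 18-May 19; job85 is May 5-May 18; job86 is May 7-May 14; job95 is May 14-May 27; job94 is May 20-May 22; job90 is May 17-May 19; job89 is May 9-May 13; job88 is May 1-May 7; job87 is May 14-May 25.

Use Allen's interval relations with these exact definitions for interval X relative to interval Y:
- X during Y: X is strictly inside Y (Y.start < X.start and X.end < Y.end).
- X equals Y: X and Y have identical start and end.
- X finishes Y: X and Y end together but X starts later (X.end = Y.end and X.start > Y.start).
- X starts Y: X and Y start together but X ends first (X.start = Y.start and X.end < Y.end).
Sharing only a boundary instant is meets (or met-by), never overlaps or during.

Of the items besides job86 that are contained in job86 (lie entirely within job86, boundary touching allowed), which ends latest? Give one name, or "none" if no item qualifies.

Target job86 = [May 7, May 14].
job85 [May 5, May 18] → contains → excluded.
job87 [May 14, May 25] → met-by → excluded.
job88 [May 1, May 7] → meets → excluded.
job89 [May 9, May 13] → during → candidate.
job90 [May 17, May 19] → after → excluded.
job91 [May 19, May 26] → after → excluded.
job92 [May 18, May 19] → after → excluded.
job93 [May 14, May 15] → met-by → excluded.
job94 [May 20, May 22] → after → excluded.
job95 [May 14, May 27] → met-by → excluded.
Among candidates, latest end is May 13 → job89.

job89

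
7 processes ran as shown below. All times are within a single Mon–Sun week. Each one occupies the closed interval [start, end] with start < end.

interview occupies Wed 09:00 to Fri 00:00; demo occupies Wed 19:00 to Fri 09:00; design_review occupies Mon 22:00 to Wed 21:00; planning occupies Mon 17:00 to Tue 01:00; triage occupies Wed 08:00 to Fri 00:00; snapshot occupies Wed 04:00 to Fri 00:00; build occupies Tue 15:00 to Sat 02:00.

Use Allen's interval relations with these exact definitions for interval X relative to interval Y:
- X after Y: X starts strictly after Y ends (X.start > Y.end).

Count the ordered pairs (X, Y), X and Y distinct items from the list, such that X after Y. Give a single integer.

Checking all 42 ordered pairs for relation 'after'; matching pairs in alphabetical order:
(build, planning): build after planning ✓
(demo, planning): demo after planning ✓
(interview, planning): interview after planning ✓
(snapshot, planning): snapshot after planning ✓
(triage, planning): triage after planning ✓
Count: 5.

5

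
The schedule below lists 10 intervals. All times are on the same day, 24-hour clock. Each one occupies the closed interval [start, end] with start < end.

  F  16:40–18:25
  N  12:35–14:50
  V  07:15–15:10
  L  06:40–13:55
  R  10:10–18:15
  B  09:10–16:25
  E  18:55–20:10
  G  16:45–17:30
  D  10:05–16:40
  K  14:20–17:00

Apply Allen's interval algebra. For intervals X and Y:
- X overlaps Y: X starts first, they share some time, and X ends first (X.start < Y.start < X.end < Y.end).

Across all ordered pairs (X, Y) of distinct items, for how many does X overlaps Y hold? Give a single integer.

Checking all 90 ordered pairs for relation 'overlaps'; matching pairs in alphabetical order:
(B, D): B overlaps D ✓
(B, K): B overlaps K ✓
(B, R): B overlaps R ✓
(D, K): D overlaps K ✓
(D, R): D overlaps R ✓
(K, F): K overlaps F ✓
(K, G): K overlaps G ✓
(L, B): L overlaps B ✓
(L, D): L overlaps D ✓
(L, N): L overlaps N ✓
(L, R): L overlaps R ✓
(L, V): L overlaps V ✓
(N, K): N overlaps K ✓
(R, F): R overlaps F ✓
(V, B): V overlaps B ✓
(V, D): V overlaps D ✓
(V, K): V overlaps K ✓
(V, R): V overlaps R ✓
Count: 18.

18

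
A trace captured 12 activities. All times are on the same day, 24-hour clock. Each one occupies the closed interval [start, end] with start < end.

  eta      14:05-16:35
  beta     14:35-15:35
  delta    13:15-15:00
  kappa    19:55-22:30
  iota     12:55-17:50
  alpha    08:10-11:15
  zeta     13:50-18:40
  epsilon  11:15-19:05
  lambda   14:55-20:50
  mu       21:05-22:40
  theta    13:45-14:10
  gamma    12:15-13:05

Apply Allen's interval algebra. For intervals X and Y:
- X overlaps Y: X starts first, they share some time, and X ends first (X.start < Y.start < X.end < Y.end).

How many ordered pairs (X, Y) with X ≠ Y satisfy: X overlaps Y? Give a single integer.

15

Checking all 132 ordered pairs for relation 'overlaps'; matching pairs in alphabetical order:
(beta, lambda): beta overlaps lambda ✓
(delta, beta): delta overlaps beta ✓
(delta, eta): delta overlaps eta ✓
(delta, lambda): delta overlaps lambda ✓
(delta, zeta): delta overlaps zeta ✓
(epsilon, lambda): epsilon overlaps lambda ✓
(eta, lambda): eta overlaps lambda ✓
(gamma, iota): gamma overlaps iota ✓
(iota, lambda): iota overlaps lambda ✓
(iota, zeta): iota overlaps zeta ✓
(kappa, mu): kappa overlaps mu ✓
(lambda, kappa): lambda overlaps kappa ✓
(theta, eta): theta overlaps eta ✓
(theta, zeta): theta overlaps zeta ✓
(zeta, lambda): zeta overlaps lambda ✓
Count: 15.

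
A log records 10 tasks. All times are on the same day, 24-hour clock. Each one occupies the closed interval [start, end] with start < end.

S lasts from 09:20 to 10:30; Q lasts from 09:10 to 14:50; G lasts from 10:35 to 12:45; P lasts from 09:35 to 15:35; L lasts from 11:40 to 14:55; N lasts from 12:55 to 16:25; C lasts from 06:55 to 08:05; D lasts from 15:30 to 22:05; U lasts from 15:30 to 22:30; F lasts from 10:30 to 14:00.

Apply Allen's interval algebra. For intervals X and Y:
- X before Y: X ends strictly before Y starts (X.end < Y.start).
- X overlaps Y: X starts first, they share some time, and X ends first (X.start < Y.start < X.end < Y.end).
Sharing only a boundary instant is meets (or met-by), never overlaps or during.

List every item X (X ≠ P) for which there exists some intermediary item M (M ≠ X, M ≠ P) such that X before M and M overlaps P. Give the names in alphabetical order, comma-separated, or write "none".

Target P = [09:35, 15:35].
Intermediaries M with M overlaps P: Q, S.
Via Q — items with X before Q: C.
Via S — items with X before S: C.
Union: C.

C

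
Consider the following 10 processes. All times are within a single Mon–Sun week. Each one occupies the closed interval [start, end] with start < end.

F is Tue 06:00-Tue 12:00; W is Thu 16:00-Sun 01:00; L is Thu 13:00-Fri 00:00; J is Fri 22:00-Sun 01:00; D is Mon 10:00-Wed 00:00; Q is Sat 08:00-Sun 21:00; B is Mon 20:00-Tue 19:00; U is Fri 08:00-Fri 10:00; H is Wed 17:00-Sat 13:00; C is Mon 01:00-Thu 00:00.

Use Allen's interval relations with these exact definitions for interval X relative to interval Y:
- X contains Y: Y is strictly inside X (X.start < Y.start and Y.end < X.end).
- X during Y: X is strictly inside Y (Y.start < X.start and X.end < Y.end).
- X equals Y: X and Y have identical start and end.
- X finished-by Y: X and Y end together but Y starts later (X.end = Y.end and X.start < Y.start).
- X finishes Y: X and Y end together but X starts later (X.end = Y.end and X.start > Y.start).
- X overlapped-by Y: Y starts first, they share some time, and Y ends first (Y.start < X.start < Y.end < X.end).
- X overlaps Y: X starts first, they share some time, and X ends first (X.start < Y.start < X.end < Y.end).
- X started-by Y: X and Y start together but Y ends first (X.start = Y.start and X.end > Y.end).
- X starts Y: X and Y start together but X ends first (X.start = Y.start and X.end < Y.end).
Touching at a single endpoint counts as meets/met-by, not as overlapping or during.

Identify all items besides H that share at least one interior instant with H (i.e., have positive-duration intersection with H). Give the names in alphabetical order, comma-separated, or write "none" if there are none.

C, J, L, Q, U, W

Target H = [Wed 17:00, Sat 13:00].
B [Mon 20:00, Tue 19:00] → before → no.
C [Mon 01:00, Thu 00:00] → overlaps → yes.
D [Mon 10:00, Wed 00:00] → before → no.
F [Tue 06:00, Tue 12:00] → before → no.
J [Fri 22:00, Sun 01:00] → overlapped-by → yes.
L [Thu 13:00, Fri 00:00] → during → yes.
Q [Sat 08:00, Sun 21:00] → overlapped-by → yes.
U [Fri 08:00, Fri 10:00] → during → yes.
W [Thu 16:00, Sun 01:00] → overlapped-by → yes.
Result: C, J, L, Q, U, W.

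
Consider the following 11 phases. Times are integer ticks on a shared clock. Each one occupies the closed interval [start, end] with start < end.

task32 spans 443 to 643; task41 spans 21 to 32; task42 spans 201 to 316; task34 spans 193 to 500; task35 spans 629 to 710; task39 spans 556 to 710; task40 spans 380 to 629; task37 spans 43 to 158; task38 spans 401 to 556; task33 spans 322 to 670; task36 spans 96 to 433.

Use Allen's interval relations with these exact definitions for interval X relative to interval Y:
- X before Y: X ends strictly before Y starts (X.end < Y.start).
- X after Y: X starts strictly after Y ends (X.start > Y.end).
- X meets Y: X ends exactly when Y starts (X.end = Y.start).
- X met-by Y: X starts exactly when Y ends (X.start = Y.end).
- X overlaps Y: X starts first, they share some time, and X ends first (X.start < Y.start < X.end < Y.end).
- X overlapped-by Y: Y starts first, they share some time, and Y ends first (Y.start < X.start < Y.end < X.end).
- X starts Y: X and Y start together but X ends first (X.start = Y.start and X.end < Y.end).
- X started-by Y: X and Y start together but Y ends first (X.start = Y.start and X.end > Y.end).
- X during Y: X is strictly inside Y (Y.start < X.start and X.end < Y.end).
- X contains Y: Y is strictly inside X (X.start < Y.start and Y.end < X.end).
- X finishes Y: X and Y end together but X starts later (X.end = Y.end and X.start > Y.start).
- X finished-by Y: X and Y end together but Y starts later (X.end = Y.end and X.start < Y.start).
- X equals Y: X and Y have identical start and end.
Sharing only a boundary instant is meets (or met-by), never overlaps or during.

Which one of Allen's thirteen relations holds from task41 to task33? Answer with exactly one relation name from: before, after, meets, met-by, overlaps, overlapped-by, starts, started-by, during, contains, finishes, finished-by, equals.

task41 = [21, 32]; task33 = [322, 670].
Compare endpoints: task41.start < task33.start, task41.start < task33.end, task41.end < task33.start, task41.end < task33.end.
That pattern is 'before'.

before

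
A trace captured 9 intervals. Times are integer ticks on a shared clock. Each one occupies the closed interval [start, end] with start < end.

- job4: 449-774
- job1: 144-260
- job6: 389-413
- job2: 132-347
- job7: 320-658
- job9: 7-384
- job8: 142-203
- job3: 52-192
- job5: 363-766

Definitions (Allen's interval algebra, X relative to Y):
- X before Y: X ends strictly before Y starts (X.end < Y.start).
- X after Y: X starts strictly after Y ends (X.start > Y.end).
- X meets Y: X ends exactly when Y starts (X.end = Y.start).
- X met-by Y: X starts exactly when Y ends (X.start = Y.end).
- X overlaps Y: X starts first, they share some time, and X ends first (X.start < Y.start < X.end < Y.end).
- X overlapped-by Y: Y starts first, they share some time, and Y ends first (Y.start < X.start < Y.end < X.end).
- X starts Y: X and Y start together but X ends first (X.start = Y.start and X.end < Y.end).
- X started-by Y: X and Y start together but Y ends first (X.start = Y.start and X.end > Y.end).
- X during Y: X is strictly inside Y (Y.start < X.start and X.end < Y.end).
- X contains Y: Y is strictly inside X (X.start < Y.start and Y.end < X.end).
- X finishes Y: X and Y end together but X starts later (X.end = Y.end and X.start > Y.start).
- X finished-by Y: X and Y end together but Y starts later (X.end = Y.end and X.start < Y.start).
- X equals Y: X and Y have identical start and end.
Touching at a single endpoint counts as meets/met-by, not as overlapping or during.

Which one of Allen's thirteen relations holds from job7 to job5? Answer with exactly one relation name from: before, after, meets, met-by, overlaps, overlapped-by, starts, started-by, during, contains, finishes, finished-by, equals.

overlaps

job7 = [320, 658]; job5 = [363, 766].
Compare endpoints: job7.start < job5.start, job7.start < job5.end, job7.end > job5.start, job7.end < job5.end.
That pattern is 'overlaps'.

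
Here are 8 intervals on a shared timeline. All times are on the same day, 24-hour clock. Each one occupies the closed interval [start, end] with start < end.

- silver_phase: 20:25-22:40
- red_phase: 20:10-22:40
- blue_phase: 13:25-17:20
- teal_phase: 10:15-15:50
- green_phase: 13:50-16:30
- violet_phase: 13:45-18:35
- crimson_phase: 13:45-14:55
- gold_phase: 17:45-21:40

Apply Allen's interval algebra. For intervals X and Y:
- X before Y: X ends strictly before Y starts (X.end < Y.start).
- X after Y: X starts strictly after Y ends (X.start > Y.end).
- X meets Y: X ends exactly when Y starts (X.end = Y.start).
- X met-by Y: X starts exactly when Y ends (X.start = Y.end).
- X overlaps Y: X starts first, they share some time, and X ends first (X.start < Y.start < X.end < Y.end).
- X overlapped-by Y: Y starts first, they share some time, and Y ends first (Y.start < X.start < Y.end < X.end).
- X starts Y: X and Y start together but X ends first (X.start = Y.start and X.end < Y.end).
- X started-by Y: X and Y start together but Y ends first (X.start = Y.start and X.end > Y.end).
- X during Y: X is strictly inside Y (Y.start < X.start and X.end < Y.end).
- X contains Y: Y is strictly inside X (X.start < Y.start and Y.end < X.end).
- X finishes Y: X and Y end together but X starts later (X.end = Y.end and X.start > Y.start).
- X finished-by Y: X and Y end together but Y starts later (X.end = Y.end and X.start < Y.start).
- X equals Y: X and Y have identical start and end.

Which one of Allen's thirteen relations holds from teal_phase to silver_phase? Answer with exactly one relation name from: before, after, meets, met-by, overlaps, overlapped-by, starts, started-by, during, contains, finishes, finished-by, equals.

teal_phase = [10:15, 15:50]; silver_phase = [20:25, 22:40].
Compare endpoints: teal_phase.start < silver_phase.start, teal_phase.start < silver_phase.end, teal_phase.end < silver_phase.start, teal_phase.end < silver_phase.end.
That pattern is 'before'.

before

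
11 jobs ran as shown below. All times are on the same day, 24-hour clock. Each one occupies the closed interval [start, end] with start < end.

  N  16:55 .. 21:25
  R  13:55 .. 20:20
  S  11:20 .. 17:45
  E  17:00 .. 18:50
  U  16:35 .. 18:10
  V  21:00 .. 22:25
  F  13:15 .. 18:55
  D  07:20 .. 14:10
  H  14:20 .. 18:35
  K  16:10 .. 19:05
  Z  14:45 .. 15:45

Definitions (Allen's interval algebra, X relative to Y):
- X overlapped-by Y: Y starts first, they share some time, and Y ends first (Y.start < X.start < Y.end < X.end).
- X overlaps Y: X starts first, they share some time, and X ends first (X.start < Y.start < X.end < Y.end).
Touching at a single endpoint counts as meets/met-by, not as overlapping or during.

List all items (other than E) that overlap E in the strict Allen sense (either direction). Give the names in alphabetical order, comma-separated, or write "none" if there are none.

H, S, U

Target E = [17:00, 18:50].
D [07:20, 14:10] → before → no.
F [13:15, 18:55] → contains → no.
H [14:20, 18:35] → overlaps → yes.
K [16:10, 19:05] → contains → no.
N [16:55, 21:25] → contains → no.
R [13:55, 20:20] → contains → no.
S [11:20, 17:45] → overlaps → yes.
U [16:35, 18:10] → overlaps → yes.
V [21:00, 22:25] → after → no.
Z [14:45, 15:45] → before → no.
Result: H, S, U.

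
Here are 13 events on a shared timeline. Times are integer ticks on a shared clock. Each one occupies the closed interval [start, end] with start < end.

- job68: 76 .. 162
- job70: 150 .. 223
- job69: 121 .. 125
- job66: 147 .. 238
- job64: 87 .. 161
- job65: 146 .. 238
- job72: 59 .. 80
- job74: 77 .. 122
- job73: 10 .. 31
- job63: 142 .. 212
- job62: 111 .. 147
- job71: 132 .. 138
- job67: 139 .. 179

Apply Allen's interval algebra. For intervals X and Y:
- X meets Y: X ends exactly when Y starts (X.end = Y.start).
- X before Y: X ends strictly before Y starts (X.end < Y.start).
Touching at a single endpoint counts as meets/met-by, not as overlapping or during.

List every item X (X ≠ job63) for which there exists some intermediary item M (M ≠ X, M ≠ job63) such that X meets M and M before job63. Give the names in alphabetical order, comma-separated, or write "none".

Target job63 = [142, 212].
Intermediaries M with M before job63: job69, job71, job72, job73, job74.
Via job69 — items with X meets job69: none.
Via job71 — items with X meets job71: none.
Via job72 — items with X meets job72: none.
Via job73 — items with X meets job73: none.
Via job74 — items with X meets job74: none.
Union: none.

none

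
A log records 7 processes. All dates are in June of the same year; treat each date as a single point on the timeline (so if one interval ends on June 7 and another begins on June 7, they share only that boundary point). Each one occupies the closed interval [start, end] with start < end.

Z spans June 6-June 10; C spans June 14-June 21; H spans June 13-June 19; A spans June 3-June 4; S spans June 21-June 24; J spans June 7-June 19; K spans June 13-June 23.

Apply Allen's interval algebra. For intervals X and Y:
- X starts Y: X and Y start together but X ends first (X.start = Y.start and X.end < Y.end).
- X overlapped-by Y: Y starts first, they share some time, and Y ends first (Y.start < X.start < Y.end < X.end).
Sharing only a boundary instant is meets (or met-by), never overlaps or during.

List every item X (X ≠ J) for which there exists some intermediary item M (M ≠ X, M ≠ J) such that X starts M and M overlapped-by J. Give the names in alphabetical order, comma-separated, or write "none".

Target J = [June 7, June 19].
Intermediaries M with M overlapped-by J: C, K.
Via C — items with X starts C: none.
Via K — items with X starts K: H.
Union: H.

H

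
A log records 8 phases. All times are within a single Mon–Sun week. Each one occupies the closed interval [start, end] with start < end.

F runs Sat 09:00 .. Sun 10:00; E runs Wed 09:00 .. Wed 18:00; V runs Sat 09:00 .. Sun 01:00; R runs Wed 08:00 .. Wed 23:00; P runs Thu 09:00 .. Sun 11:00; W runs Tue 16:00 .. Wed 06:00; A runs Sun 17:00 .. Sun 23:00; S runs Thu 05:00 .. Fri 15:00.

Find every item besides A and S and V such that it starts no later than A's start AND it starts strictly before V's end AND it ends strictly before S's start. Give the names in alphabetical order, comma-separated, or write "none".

E, R, W

Conditions: its start is no later than A's start (X.start <= Sun 17:00) AND its start is strictly before V's end (X.start < Sun 01:00) AND its end is strictly before S's start (X.end < Thu 05:00).
E: start Wed 09:00 <= Sun 17:00? ✓; start Wed 09:00 < Sun 01:00? ✓; end Wed 18:00 < Thu 05:00? ✓ → yes.
F: start Sat 09:00 <= Sun 17:00? ✓; start Sat 09:00 < Sun 01:00? ✓; end Sun 10:00 < Thu 05:00? ✗ → no.
P: start Thu 09:00 <= Sun 17:00? ✓; start Thu 09:00 < Sun 01:00? ✓; end Sun 11:00 < Thu 05:00? ✗ → no.
R: start Wed 08:00 <= Sun 17:00? ✓; start Wed 08:00 < Sun 01:00? ✓; end Wed 23:00 < Thu 05:00? ✓ → yes.
W: start Tue 16:00 <= Sun 17:00? ✓; start Tue 16:00 < Sun 01:00? ✓; end Wed 06:00 < Thu 05:00? ✓ → yes.
Result: E, R, W.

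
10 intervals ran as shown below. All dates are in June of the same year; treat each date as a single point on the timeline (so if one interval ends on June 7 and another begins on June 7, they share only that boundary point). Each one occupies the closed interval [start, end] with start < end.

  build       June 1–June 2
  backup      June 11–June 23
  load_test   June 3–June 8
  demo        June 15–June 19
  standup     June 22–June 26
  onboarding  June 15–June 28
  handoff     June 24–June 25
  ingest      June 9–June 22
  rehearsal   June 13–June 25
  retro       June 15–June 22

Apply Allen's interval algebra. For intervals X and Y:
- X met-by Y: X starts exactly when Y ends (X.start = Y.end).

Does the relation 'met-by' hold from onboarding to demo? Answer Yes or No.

onboarding = [June 15, June 28], demo = [June 15, June 19].
Actual relation of onboarding to demo: started-by.
Asked whether 'met-by' holds → No.

No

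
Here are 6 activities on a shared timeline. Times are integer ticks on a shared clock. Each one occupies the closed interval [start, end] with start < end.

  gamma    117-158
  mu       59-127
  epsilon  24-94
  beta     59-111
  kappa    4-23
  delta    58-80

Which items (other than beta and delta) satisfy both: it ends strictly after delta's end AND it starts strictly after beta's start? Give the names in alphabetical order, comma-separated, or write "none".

gamma

Conditions: its end is strictly after delta's end (X.end > 80) AND its start is strictly after beta's start (X.start > 59).
epsilon: end 94 > 80? ✓; start 24 > 59? ✗ → no.
gamma: end 158 > 80? ✓; start 117 > 59? ✓ → yes.
kappa: end 23 > 80? ✗; start 4 > 59? ✗ → no.
mu: end 127 > 80? ✓; start 59 > 59? ✗ → no.
Result: gamma.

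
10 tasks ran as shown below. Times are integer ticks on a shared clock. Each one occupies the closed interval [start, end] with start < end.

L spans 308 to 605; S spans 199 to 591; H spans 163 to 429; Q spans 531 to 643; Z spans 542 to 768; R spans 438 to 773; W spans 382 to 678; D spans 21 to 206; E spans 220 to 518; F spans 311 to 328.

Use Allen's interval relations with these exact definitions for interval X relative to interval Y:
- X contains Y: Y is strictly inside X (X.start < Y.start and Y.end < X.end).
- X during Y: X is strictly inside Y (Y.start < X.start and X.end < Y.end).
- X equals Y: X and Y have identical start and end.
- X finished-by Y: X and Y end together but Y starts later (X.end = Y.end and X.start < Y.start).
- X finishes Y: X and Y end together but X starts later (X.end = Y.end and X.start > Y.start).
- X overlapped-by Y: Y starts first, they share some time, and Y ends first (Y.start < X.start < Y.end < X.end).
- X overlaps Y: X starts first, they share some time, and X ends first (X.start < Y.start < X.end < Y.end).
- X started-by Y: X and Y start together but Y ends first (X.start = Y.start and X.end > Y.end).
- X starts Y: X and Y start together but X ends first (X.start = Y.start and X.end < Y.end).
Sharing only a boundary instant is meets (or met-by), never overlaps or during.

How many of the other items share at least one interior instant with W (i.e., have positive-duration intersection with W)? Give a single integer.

7

Target W = [382, 678].
D [21, 206] → before → no.
E [220, 518] → overlaps → counts.
F [311, 328] → before → no.
H [163, 429] → overlaps → counts.
L [308, 605] → overlaps → counts.
Q [531, 643] → during → counts.
R [438, 773] → overlapped-by → counts.
S [199, 591] → overlaps → counts.
Z [542, 768] → overlapped-by → counts.
Total: 7.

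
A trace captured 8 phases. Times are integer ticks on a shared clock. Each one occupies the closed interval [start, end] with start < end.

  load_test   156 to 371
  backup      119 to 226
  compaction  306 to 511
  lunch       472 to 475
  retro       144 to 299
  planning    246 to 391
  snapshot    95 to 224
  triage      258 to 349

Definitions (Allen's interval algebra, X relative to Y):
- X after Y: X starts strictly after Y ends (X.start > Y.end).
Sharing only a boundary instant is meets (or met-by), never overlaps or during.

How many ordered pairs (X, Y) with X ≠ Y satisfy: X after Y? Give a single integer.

Checking all 56 ordered pairs for relation 'after'; matching pairs in alphabetical order:
(compaction, backup): compaction after backup ✓
(compaction, retro): compaction after retro ✓
(compaction, snapshot): compaction after snapshot ✓
(lunch, backup): lunch after backup ✓
(lunch, load_test): lunch after load_test ✓
(lunch, planning): lunch after planning ✓
(lunch, retro): lunch after retro ✓
(lunch, snapshot): lunch after snapshot ✓
(lunch, triage): lunch after triage ✓
(planning, backup): planning after backup ✓
(planning, snapshot): planning after snapshot ✓
(triage, backup): triage after backup ✓
(triage, snapshot): triage after snapshot ✓
Count: 13.

13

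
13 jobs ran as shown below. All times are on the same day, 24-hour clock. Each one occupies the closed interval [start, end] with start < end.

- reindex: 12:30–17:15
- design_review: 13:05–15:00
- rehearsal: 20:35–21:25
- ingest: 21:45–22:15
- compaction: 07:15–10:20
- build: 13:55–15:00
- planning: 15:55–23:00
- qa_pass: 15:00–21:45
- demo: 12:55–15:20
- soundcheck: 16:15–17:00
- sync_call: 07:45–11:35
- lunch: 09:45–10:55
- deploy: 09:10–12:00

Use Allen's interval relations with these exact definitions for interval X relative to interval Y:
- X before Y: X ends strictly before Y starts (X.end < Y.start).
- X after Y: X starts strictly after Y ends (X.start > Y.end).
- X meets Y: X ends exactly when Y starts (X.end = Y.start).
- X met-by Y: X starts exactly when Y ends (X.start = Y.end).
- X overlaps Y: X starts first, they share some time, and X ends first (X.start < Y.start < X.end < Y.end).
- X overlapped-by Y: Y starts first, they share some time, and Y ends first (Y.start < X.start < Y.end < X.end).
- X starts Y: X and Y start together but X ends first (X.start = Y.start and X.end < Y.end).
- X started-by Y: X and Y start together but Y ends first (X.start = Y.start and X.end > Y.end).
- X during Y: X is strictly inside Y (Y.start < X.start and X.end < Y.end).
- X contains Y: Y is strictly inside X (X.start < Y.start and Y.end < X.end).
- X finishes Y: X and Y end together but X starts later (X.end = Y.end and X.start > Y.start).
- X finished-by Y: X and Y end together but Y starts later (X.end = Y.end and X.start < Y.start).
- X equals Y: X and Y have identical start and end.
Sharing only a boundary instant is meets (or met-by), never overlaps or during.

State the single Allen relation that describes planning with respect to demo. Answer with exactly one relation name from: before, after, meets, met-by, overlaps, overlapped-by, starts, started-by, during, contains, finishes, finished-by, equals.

planning = [15:55, 23:00]; demo = [12:55, 15:20].
Compare endpoints: planning.start > demo.start, planning.start > demo.end, planning.end > demo.start, planning.end > demo.end.
That pattern is 'after'.

after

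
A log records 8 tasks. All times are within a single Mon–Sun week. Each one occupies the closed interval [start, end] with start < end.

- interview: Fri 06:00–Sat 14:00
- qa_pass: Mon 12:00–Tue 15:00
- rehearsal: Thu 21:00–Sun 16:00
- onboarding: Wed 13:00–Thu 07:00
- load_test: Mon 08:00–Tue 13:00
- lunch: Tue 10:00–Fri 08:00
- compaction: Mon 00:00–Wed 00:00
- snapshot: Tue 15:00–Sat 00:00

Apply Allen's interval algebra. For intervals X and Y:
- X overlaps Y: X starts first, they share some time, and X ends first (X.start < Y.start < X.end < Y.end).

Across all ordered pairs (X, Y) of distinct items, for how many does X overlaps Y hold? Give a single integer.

Checking all 56 ordered pairs for relation 'overlaps'; matching pairs in alphabetical order:
(compaction, lunch): compaction overlaps lunch ✓
(compaction, snapshot): compaction overlaps snapshot ✓
(load_test, lunch): load_test overlaps lunch ✓
(load_test, qa_pass): load_test overlaps qa_pass ✓
(lunch, interview): lunch overlaps interview ✓
(lunch, rehearsal): lunch overlaps rehearsal ✓
(lunch, snapshot): lunch overlaps snapshot ✓
(qa_pass, lunch): qa_pass overlaps lunch ✓
(snapshot, interview): snapshot overlaps interview ✓
(snapshot, rehearsal): snapshot overlaps rehearsal ✓
Count: 10.

10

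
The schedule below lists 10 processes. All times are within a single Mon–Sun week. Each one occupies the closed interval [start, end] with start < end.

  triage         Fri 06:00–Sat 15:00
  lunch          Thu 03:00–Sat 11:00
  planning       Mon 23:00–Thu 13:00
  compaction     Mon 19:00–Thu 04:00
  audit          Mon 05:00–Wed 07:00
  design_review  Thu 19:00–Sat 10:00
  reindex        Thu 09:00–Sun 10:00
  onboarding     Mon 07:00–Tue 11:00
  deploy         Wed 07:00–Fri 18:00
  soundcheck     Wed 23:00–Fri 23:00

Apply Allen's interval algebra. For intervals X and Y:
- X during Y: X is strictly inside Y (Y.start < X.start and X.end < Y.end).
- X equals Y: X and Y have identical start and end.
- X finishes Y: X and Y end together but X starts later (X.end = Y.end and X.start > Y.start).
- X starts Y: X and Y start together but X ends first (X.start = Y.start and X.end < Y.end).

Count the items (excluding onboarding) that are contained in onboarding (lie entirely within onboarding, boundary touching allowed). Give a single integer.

Target onboarding = [Mon 07:00, Tue 11:00].
audit [Mon 05:00, Wed 07:00] → contains → no.
compaction [Mon 19:00, Thu 04:00] → overlapped-by → no.
deploy [Wed 07:00, Fri 18:00] → after → no.
design_review [Thu 19:00, Sat 10:00] → after → no.
lunch [Thu 03:00, Sat 11:00] → after → no.
planning [Mon 23:00, Thu 13:00] → overlapped-by → no.
reindex [Thu 09:00, Sun 10:00] → after → no.
soundcheck [Wed 23:00, Fri 23:00] → after → no.
triage [Fri 06:00, Sat 15:00] → after → no.
Total: 0.

0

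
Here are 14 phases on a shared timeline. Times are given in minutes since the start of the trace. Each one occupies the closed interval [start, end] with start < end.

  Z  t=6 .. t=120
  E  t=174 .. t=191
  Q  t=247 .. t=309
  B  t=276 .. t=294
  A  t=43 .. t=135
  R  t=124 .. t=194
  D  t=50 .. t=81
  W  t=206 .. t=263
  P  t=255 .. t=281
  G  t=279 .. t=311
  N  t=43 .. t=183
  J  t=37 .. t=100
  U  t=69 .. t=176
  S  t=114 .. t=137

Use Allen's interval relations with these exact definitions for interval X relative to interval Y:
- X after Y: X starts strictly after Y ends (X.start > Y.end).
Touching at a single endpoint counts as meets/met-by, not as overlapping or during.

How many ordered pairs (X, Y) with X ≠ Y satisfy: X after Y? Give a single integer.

Checking all 182 ordered pairs for relation 'after'; matching pairs in alphabetical order:
(B, A): B after A ✓
(B, D): B after D ✓
(B, E): B after E ✓
(B, J): B after J ✓
(B, N): B after N ✓
(B, R): B after R ✓
(B, S): B after S ✓
(B, U): B after U ✓
(B, W): B after W ✓
(B, Z): B after Z ✓
(E, A): E after A ✓
(E, D): E after D ✓
(E, J): E after J ✓
(E, S): E after S ✓
(E, Z): E after Z ✓
(G, A): G after A ✓
(G, D): G after D ✓
(G, E): G after E ✓
(G, J): G after J ✓
(G, N): G after N ✓
(G, R): G after R ✓
(G, S): G after S ✓
(G, U): G after U ✓
(G, W): G after W ✓
... plus 33 further pairs not listed.
Count: 57.

57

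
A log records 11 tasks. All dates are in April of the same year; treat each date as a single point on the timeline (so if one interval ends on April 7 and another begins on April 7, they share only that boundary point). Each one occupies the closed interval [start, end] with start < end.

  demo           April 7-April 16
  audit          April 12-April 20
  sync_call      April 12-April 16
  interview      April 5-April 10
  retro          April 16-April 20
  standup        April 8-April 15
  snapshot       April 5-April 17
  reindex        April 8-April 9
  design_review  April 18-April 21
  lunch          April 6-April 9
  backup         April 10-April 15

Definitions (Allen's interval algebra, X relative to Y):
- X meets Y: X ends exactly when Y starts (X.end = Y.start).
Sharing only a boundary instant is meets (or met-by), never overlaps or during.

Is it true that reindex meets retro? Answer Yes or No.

reindex = [April 8, April 9], retro = [April 16, April 20].
Actual relation of reindex to retro: before.
Asked whether 'meets' holds → No.

No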